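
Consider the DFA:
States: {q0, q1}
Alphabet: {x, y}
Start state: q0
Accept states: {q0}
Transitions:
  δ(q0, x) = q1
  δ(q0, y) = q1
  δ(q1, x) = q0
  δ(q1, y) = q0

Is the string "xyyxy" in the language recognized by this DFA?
Processing string "xyyxy":
  q0 --x--> q1
  q1 --y--> q0
  q0 --y--> q1
  q1 --x--> q0
  q0 --y--> q1
Final state: q1
Accept states: {q0}
No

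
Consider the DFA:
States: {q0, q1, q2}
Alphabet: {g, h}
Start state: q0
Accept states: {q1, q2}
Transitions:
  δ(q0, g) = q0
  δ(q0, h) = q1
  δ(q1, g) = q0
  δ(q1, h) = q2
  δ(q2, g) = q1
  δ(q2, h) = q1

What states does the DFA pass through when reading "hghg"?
read 'h': q0 → q1
  read 'g': q1 → q0
  read 'h': q0 → q1
  read 'g': q1 → q0
q0 -> q1 -> q0 -> q1 -> q0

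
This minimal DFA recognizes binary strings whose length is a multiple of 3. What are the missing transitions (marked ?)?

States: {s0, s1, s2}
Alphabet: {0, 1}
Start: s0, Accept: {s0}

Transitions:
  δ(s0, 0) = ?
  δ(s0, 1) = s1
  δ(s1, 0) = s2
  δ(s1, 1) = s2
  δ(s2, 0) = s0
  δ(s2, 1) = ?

From the language and accept set, identify what each state tracks — s0: length ≡ 0 (mod 3); s1: length ≡ 1 (mod 3); s2: length ≡ 2 (mod 3).
Each missing δ(q, a) is the state matching the new tracked value after reading a.
δ(s0, 0) = s1; δ(s2, 1) = s0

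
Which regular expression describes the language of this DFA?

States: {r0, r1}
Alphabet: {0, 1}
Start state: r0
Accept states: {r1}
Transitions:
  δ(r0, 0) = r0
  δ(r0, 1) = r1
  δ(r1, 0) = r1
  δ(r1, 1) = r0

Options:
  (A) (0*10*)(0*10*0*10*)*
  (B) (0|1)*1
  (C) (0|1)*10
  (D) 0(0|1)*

Check each option against the DFA on short strings; one disagreement eliminates an option:
  (A) (0*10*)(0*10*0*10*)*: agrees with the DFA on every string of length ≤ 6
  (B) (0|1)*1: on '10' the DFA goes r0 → r1 → r1 and accepts (r1 ∈ Accept), but the regex does not match it → eliminate
  (C) (0|1)*10: on '1' the DFA goes r0 → r1 and accepts (r1 ∈ Accept), but the regex does not match it → eliminate
  (D) 0(0|1)*: on '0' the DFA goes r0 → r0 and rejects (r0 ∉ Accept), but the regex matches it → eliminate
Only (A) is consistent with the DFA.
(A) (0*10*)(0*10*0*10*)*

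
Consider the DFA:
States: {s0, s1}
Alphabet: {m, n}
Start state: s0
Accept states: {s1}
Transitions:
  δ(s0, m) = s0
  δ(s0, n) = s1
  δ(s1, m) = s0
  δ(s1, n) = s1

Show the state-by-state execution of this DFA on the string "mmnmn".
read 'm': s0 → s0
  read 'm': s0 → s0
  read 'n': s0 → s1
  read 'm': s1 → s0
  read 'n': s0 → s1
s0 -> s0 -> s0 -> s1 -> s0 -> s1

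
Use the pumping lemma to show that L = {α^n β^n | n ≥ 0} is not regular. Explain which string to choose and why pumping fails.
Assume L is regular with pumping length p. Idea: pumping the α-block changes the count balance.
Choose s = α^p β^p (length 2p ≥ p). By the pumping lemma, s = xyz with |xy| ≤ p, |y| > 0. So y = α^k for some k > 0 (since xy is entirely within the α's). Pumping gives xy²z = α^(p+k) β^p, which is not in L since p+k ≠ p.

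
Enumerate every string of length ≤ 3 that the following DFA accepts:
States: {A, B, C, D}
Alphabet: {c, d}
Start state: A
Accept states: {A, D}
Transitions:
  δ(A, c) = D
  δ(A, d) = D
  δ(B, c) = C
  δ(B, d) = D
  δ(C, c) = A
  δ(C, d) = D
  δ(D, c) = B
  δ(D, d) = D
ε, c, d, cd, dd, ccd, cdd, dcd, ddd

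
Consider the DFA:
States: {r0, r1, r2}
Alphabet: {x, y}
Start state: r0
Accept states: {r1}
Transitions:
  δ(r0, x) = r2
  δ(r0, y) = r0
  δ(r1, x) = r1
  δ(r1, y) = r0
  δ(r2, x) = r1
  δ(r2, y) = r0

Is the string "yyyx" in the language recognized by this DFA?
Processing string "yyyx":
  r0 --y--> r0
  r0 --y--> r0
  r0 --y--> r0
  r0 --x--> r2
Final state: r2
Accept states: {r1}
No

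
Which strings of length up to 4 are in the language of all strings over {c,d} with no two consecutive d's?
ε, c, d, cc, cd, dc, ccc, ccd, cdc, dcc, dcd, cccc, cccd, ccdc, cdcc, cdcd, dccc, dccd, dcdc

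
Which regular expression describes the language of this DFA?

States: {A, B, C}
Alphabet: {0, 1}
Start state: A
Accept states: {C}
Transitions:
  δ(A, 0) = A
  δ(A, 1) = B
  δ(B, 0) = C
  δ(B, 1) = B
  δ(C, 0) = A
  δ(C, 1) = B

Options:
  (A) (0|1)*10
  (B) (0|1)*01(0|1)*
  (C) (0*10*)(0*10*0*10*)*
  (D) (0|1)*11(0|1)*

Check each option against the DFA on short strings; one disagreement eliminates an option:
  (A) (0|1)*10: agrees with the DFA on every string of length ≤ 6
  (B) (0|1)*01(0|1)*: on '01' the DFA goes A → A → B and rejects (B ∉ Accept), but the regex matches it → eliminate
  (C) (0*10*)(0*10*0*10*)*: on '1' the DFA goes A → B and rejects (B ∉ Accept), but the regex matches it → eliminate
  (D) (0|1)*11(0|1)*: on '10' the DFA goes A → B → C and accepts (C ∈ Accept), but the regex does not match it → eliminate
Only (A) is consistent with the DFA.
(A) (0|1)*10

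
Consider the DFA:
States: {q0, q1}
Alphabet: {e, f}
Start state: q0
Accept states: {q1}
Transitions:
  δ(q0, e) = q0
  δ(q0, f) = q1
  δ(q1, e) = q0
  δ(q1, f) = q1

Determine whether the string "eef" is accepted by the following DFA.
Processing string "eef":
  q0 --e--> q0
  q0 --e--> q0
  q0 --f--> q1
Final state: q1
Accept states: {q1}
Yes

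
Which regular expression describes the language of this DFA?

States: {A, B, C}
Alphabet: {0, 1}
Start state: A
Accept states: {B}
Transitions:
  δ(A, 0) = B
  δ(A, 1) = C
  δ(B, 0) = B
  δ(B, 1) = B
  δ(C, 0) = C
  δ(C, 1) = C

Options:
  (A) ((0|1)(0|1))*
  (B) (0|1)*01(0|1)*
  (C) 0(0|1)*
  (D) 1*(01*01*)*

Check each option against the DFA on short strings; one disagreement eliminates an option:
  (A) ((0|1)(0|1))*: on ε the DFA stays in A and rejects (A ∉ Accept), but the regex matches it → eliminate
  (B) (0|1)*01(0|1)*: on '0' the DFA goes A → B and accepts (B ∈ Accept), but the regex does not match it → eliminate
  (C) 0(0|1)*: agrees with the DFA on every string of length ≤ 6
  (D) 1*(01*01*)*: on ε the DFA stays in A and rejects (A ∉ Accept), but the regex matches it → eliminate
Only (C) is consistent with the DFA.
(C) 0(0|1)*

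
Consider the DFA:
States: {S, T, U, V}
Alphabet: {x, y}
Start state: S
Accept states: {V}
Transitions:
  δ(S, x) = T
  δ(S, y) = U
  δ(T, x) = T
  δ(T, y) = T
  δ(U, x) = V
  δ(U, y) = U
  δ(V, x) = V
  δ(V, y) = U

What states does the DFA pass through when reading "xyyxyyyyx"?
read 'x': S → T
  read 'y': T → T
  read 'y': T → T
  read 'x': T → T
  read 'y': T → T
  read 'y': T → T
  read 'y': T → T
  read 'y': T → T
  read 'x': T → T
S -> T -> T -> T -> T -> T -> T -> T -> T -> T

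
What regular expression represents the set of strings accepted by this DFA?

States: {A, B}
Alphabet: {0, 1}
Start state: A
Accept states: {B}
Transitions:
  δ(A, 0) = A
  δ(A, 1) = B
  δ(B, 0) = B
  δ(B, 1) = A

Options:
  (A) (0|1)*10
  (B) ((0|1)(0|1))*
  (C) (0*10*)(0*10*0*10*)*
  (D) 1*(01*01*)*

Check each option against the DFA on short strings; one disagreement eliminates an option:
  (A) (0|1)*10: on '1' the DFA goes A → B and accepts (B ∈ Accept), but the regex does not match it → eliminate
  (B) ((0|1)(0|1))*: on ε the DFA stays in A and rejects (A ∉ Accept), but the regex matches it → eliminate
  (C) (0*10*)(0*10*0*10*)*: agrees with the DFA on every string of length ≤ 6
  (D) 1*(01*01*)*: on ε the DFA stays in A and rejects (A ∉ Accept), but the regex matches it → eliminate
Only (C) is consistent with the DFA.
(C) (0*10*)(0*10*0*10*)*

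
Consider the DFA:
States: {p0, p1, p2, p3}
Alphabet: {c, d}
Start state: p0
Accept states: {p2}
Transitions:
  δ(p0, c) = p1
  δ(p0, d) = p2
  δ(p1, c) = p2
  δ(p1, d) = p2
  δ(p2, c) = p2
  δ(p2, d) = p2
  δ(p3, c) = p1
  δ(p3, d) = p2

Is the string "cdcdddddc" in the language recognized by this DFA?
Processing string "cdcdddddc":
  p0 --c--> p1
  p1 --d--> p2
  p2 --c--> p2
  p2 --d--> p2
  p2 --d--> p2
  p2 --d--> p2
  p2 --d--> p2
  p2 --d--> p2
  p2 --c--> p2
Final state: p2
Accept states: {p2}
Yes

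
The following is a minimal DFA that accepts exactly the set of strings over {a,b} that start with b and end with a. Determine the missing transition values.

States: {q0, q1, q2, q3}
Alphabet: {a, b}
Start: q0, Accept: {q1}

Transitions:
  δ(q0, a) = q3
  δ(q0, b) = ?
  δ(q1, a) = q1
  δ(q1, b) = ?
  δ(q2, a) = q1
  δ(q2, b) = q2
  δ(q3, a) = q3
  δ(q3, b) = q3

From the language and accept set, identify what each state tracks — q0: no input read; q1: started with b, last symbol a; q2: started with b, last symbol b; q3: started with a (dead).
Each missing δ(q, a) is the state matching the new tracked value after reading a.
δ(q0, b) = q2; δ(q1, b) = q2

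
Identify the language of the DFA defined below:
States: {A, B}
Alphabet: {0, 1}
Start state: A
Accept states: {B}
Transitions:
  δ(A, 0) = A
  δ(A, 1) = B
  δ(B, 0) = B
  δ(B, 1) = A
Testing a few strings:
  '0' → reject
  '01' → accept
  '1' → accept
  '110' → reject
State roles: A=even number of 1's so far; B=odd number of 1's so far
All binary strings with an odd number of 1's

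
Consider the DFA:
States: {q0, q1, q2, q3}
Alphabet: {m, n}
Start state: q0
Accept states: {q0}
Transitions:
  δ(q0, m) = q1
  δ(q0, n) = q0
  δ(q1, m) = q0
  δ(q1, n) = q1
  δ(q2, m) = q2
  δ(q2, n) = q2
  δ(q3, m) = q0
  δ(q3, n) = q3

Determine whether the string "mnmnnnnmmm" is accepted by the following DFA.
Processing string "mnmnnnnmmm":
  q0 --m--> q1
  q1 --n--> q1
  q1 --m--> q0
  q0 --n--> q0
  q0 --n--> q0
  q0 --n--> q0
  q0 --n--> q0
  q0 --m--> q1
  q1 --m--> q0
  q0 --m--> q1
Final state: q1
Accept states: {q0}
No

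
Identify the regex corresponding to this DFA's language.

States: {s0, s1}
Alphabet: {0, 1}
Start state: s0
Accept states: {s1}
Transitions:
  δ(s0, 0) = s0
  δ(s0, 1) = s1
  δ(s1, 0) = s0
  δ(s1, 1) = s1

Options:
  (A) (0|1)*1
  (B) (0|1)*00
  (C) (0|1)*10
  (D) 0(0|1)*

Check each option against the DFA on short strings; one disagreement eliminates an option:
  (A) (0|1)*1: agrees with the DFA on every string of length ≤ 6
  (B) (0|1)*00: on '1' the DFA goes s0 → s1 and accepts (s1 ∈ Accept), but the regex does not match it → eliminate
  (C) (0|1)*10: on '1' the DFA goes s0 → s1 and accepts (s1 ∈ Accept), but the regex does not match it → eliminate
  (D) 0(0|1)*: on '0' the DFA goes s0 → s0 and rejects (s0 ∉ Accept), but the regex matches it → eliminate
Only (A) is consistent with the DFA.
(A) (0|1)*1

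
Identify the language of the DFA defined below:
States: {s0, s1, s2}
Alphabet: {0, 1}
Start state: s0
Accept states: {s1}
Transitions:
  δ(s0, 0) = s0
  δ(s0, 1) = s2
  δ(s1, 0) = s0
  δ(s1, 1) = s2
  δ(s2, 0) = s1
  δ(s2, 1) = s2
Testing a few strings:
  '1000' → reject
  '0' → reject
  '11' → reject
  '10' → accept
State roles: s0=no suffix match; s1=suffix is 10; s2=one trailing 1
All binary strings ending with 10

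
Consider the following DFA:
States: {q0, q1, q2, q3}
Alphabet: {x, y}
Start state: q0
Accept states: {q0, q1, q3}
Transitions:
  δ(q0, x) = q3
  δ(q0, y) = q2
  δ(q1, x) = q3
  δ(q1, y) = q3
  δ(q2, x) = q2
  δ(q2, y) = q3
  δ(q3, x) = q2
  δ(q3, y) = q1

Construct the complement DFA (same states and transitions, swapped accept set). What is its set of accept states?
Complement accept states = All states \ Original accept states
= {q0, q1, q2, q3} \ {q0, q1, q3}
{q2}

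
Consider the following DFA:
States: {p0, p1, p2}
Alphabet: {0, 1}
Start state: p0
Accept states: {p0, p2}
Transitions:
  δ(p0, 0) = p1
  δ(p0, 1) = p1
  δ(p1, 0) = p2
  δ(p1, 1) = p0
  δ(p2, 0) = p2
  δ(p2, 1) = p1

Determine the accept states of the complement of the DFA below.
Complement accept states = All states \ Original accept states
= {p0, p1, p2} \ {p0, p2}
{p1}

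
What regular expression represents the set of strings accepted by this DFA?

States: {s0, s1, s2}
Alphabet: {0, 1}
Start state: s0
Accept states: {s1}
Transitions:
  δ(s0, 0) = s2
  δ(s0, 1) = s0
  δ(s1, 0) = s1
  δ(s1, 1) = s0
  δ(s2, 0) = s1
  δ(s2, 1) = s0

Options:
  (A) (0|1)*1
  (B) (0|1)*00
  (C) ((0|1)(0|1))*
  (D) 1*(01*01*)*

Check each option against the DFA on short strings; one disagreement eliminates an option:
  (A) (0|1)*1: on '1' the DFA goes s0 → s0 and rejects (s0 ∉ Accept), but the regex matches it → eliminate
  (B) (0|1)*00: agrees with the DFA on every string of length ≤ 6
  (C) ((0|1)(0|1))*: on ε the DFA stays in s0 and rejects (s0 ∉ Accept), but the regex matches it → eliminate
  (D) 1*(01*01*)*: on ε the DFA stays in s0 and rejects (s0 ∉ Accept), but the regex matches it → eliminate
Only (B) is consistent with the DFA.
(B) (0|1)*00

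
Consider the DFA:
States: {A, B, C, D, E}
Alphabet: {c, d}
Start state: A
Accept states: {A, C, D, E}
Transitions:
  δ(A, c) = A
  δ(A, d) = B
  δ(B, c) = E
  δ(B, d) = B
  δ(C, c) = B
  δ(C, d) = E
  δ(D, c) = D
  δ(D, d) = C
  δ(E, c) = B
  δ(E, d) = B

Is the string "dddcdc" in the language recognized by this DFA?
Processing string "dddcdc":
  A --d--> B
  B --d--> B
  B --d--> B
  B --c--> E
  E --d--> B
  B --c--> E
Final state: E
Accept states: {A, C, D, E}
Yes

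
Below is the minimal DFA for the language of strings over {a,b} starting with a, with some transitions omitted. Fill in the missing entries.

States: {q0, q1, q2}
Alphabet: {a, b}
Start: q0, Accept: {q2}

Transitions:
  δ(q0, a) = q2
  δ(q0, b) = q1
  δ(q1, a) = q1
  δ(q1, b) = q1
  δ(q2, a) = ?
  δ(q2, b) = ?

From the language and accept set, identify what each state tracks — q0: no input read; q1: started with b (dead); q2: started with a.
Each missing δ(q, a) is the state matching the new tracked value after reading a.
δ(q2, a) = q2; δ(q2, b) = q2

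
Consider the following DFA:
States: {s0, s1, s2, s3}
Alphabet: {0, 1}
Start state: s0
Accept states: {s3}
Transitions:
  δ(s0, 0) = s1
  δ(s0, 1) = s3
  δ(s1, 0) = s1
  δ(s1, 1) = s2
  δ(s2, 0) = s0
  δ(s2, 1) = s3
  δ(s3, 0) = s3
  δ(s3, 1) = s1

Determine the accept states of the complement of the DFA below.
Complement accept states = All states \ Original accept states
= {s0, s1, s2, s3} \ {s3}
{s0, s1, s2}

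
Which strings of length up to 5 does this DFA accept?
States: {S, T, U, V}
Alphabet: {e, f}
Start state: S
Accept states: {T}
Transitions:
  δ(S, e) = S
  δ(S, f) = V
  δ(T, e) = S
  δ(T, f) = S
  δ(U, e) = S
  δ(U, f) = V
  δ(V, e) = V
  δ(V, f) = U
None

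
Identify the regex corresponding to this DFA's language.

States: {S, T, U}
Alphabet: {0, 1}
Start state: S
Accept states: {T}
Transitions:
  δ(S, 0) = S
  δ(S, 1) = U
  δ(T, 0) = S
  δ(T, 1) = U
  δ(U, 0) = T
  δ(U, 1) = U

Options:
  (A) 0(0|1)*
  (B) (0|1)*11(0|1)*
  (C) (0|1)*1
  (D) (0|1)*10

Check each option against the DFA on short strings; one disagreement eliminates an option:
  (A) 0(0|1)*: on '0' the DFA goes S → S and rejects (S ∉ Accept), but the regex matches it → eliminate
  (B) (0|1)*11(0|1)*: on '10' the DFA goes S → U → T and accepts (T ∈ Accept), but the regex does not match it → eliminate
  (C) (0|1)*1: on '1' the DFA goes S → U and rejects (U ∉ Accept), but the regex matches it → eliminate
  (D) (0|1)*10: agrees with the DFA on every string of length ≤ 6
Only (D) is consistent with the DFA.
(D) (0|1)*10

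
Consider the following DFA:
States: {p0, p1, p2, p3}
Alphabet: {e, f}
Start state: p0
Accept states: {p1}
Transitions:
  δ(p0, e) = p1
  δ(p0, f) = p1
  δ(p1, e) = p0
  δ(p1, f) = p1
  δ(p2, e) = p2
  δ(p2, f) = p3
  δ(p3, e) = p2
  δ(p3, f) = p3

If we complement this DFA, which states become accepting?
Complement accept states = All states \ Original accept states
= {p0, p1, p2, p3} \ {p1}
{p0, p2, p3}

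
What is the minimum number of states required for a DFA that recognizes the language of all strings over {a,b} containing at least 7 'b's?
By Myhill–Nerode, count the distinguishable equivalence classes: 8 classes — having seen 0, 1, …, 6, or ≥7 copies of 'b'; any two classes i < j (j ≤ 7) are distinguished by the string b^(7−j), which takes class j to 7 copies (accepted) but leaves class i below 7 (rejected).
8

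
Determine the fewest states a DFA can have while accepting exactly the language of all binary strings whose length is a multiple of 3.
By Myhill–Nerode, count the distinguishable equivalence classes: three classes — length mod 3.
3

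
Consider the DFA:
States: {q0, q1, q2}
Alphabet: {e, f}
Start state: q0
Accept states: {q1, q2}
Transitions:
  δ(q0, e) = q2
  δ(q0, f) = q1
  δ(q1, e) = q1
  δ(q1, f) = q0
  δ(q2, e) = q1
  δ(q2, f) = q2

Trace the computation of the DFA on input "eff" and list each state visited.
read 'e': q0 → q2
  read 'f': q2 → q2
  read 'f': q2 → q2
q0 -> q2 -> q2 -> q2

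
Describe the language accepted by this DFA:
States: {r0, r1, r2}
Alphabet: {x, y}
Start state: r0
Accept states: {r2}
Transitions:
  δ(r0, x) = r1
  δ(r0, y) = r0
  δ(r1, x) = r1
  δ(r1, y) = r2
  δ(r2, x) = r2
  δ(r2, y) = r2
Testing a few strings:
  'xx' → reject
  'yxy' → accept
  'xy' → accept
  'y' → reject
State roles: r0=no x seen yet; r1=seen a x, waiting for y; r2=substring xy seen
All strings over {x,y} containing the substring xy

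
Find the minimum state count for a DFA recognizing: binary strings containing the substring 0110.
By Myhill–Nerode, count the distinguishable equivalence classes: 5 classes — one per longest suffix of the input that is a prefix of '0110' (lengths 0 through 3), plus an absorbing 'already seen 0110' class.
5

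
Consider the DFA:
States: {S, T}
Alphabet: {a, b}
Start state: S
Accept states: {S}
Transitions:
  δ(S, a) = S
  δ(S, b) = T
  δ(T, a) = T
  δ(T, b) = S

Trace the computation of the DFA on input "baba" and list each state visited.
read 'b': S → T
  read 'a': T → T
  read 'b': T → S
  read 'a': S → S
S -> T -> T -> S -> S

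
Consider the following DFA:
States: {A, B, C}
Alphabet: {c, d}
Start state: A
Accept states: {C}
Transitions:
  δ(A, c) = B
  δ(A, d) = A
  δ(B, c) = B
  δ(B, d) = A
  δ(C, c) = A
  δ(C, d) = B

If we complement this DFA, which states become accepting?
Complement accept states = All states \ Original accept states
= {A, B, C} \ {C}
{A, B}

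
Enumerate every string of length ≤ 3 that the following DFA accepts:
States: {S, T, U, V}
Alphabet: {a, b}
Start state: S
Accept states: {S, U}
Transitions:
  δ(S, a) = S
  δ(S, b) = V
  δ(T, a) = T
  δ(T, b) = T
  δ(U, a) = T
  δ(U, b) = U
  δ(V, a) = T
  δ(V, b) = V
ε, a, aa, aaa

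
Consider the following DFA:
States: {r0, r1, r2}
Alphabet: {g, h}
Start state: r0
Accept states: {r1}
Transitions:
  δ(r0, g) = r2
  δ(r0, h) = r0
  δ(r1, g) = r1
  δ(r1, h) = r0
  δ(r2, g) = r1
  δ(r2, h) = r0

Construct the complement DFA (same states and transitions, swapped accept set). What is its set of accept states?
Complement accept states = All states \ Original accept states
= {r0, r1, r2} \ {r1}
{r0, r2}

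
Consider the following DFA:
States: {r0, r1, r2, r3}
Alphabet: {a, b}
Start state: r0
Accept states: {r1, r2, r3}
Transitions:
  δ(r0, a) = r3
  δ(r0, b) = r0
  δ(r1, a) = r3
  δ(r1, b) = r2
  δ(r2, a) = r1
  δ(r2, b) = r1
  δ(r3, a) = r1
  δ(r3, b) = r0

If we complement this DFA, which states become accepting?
Complement accept states = All states \ Original accept states
= {r0, r1, r2, r3} \ {r1, r2, r3}
{r0}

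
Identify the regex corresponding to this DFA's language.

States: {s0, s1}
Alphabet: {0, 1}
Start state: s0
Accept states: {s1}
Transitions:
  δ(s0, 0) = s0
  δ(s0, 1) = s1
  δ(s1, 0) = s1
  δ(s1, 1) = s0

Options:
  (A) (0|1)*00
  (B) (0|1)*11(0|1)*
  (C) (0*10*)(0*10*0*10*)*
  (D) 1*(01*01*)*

Check each option against the DFA on short strings; one disagreement eliminates an option:
  (A) (0|1)*00: on '1' the DFA goes s0 → s1 and accepts (s1 ∈ Accept), but the regex does not match it → eliminate
  (B) (0|1)*11(0|1)*: on '1' the DFA goes s0 → s1 and accepts (s1 ∈ Accept), but the regex does not match it → eliminate
  (C) (0*10*)(0*10*0*10*)*: agrees with the DFA on every string of length ≤ 6
  (D) 1*(01*01*)*: on ε the DFA stays in s0 and rejects (s0 ∉ Accept), but the regex matches it → eliminate
Only (C) is consistent with the DFA.
(C) (0*10*)(0*10*0*10*)*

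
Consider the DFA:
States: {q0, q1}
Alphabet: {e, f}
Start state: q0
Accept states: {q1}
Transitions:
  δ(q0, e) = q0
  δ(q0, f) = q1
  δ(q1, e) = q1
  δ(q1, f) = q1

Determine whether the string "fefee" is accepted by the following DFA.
Processing string "fefee":
  q0 --f--> q1
  q1 --e--> q1
  q1 --f--> q1
  q1 --e--> q1
  q1 --e--> q1
Final state: q1
Accept states: {q1}
Yes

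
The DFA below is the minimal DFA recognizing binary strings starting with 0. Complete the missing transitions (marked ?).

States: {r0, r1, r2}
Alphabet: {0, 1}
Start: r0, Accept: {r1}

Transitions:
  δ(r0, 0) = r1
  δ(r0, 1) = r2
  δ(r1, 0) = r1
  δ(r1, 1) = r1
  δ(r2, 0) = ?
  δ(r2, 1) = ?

From the language and accept set, identify what each state tracks — r0: no input read; r1: started with 0; r2: started with 1 (dead).
Each missing δ(q, a) is the state matching the new tracked value after reading a.
δ(r2, 0) = r2; δ(r2, 1) = r2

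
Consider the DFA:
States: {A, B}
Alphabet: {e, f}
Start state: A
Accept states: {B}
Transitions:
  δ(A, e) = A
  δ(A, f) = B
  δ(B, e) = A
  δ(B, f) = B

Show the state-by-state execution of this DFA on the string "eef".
read 'e': A → A
  read 'e': A → A
  read 'f': A → B
A -> A -> A -> B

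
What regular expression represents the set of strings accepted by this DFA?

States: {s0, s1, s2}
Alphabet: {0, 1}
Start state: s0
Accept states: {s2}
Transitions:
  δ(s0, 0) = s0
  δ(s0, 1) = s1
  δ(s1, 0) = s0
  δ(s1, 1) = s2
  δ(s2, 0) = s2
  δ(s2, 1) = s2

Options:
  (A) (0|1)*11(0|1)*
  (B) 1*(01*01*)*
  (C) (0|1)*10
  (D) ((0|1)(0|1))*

Check each option against the DFA on short strings; one disagreement eliminates an option:
  (A) (0|1)*11(0|1)*: agrees with the DFA on every string of length ≤ 6
  (B) 1*(01*01*)*: on ε the DFA stays in s0 and rejects (s0 ∉ Accept), but the regex matches it → eliminate
  (C) (0|1)*10: on '10' the DFA goes s0 → s1 → s0 and rejects (s0 ∉ Accept), but the regex matches it → eliminate
  (D) ((0|1)(0|1))*: on ε the DFA stays in s0 and rejects (s0 ∉ Accept), but the regex matches it → eliminate
Only (A) is consistent with the DFA.
(A) (0|1)*11(0|1)*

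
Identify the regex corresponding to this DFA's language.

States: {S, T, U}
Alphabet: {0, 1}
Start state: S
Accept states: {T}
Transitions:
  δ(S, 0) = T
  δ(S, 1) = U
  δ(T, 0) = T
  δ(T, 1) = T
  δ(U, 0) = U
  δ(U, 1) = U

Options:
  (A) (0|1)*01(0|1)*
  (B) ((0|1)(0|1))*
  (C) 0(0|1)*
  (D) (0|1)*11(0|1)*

Check each option against the DFA on short strings; one disagreement eliminates an option:
  (A) (0|1)*01(0|1)*: on '0' the DFA goes S → T and accepts (T ∈ Accept), but the regex does not match it → eliminate
  (B) ((0|1)(0|1))*: on ε the DFA stays in S and rejects (S ∉ Accept), but the regex matches it → eliminate
  (C) 0(0|1)*: agrees with the DFA on every string of length ≤ 6
  (D) (0|1)*11(0|1)*: on '0' the DFA goes S → T and accepts (T ∈ Accept), but the regex does not match it → eliminate
Only (C) is consistent with the DFA.
(C) 0(0|1)*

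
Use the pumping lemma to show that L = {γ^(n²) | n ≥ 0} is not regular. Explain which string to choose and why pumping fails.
Assume L is regular with pumping length p. Idea: pumping adds a fixed amount, but gaps between consecutive squares grow.
Choose s = γ^(p²) (length p² ≥ p). By the pumping lemma, s = xyz with |xy| ≤ p, |y| > 0, so |y| = k with 1 ≤ k ≤ p. Then |xy²z| = p²+k. Since p² < p²+k ≤ p²+p < (p+1)², the length p²+k lies strictly between consecutive squares, so it is not a perfect square and xy²z ∉ L.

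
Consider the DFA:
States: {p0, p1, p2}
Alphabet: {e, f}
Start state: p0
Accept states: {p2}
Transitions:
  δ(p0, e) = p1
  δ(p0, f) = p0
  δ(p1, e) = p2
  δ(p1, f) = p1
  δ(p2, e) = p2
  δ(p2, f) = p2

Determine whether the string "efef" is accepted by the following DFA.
Processing string "efef":
  p0 --e--> p1
  p1 --f--> p1
  p1 --e--> p2
  p2 --f--> p2
Final state: p2
Accept states: {p2}
Yes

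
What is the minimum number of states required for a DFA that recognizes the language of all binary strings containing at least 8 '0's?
By Myhill–Nerode, count the distinguishable equivalence classes: 9 classes — having seen 0, 1, …, 7, or ≥8 copies of '0'; any two classes i < j (j ≤ 8) are distinguished by the string 0^(8−j), which takes class j to 8 copies (accepted) but leaves class i below 8 (rejected).
9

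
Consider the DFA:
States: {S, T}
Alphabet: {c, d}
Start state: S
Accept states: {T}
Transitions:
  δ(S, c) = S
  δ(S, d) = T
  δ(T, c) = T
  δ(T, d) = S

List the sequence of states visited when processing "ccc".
read 'c': S → S
  read 'c': S → S
  read 'c': S → S
S -> S -> S -> S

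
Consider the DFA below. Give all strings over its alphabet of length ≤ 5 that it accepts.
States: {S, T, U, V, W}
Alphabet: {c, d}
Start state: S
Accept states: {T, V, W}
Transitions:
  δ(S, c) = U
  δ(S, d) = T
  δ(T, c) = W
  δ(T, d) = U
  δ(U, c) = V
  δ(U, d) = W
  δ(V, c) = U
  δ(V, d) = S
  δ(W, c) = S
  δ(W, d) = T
d, cc, cd, dc, cdd, dcd, ddc, ddd, cccc, cccd, ccdd, cdcd, cddc, dccd, dcdc, dddd, cccdd, ccdcc, ccdcd, ccddc, cdccc, cdccd, cdcdc, cddcd, cdddc, cdddd, dcccc, dcccd, dccdc, dcdcd, dcddc, dcddd, ddccc, ddccd, ddcdd, dddcd, ddddc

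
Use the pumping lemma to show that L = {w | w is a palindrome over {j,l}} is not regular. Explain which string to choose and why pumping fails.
Assume L is regular with pumping length p. Idea: pumping the leading j-block breaks the symmetry.
Choose s = j^p l j^p (a palindrome of length 2p+1 ≥ p). By the pumping lemma, s = xyz with |xy| ≤ p, |y| > 0, so y = j^k with k > 0 (xy lies entirely in the first j^p). Then xy²z = j^(p+k) l j^p, which is not a palindrome since p+k ≠ p.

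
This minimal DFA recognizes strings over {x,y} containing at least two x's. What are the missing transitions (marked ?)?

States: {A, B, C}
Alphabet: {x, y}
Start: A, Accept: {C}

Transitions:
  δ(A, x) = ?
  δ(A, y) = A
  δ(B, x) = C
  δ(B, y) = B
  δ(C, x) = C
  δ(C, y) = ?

From the language and accept set, identify what each state tracks — A: zero x's seen; B: one x seen; C: ≥ two x's seen.
Each missing δ(q, a) is the state matching the new tracked value after reading a.
δ(A, x) = B; δ(C, y) = C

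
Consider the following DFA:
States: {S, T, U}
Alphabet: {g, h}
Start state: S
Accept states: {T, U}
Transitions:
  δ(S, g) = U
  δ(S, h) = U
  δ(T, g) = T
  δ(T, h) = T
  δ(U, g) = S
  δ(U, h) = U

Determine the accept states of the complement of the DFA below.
Complement accept states = All states \ Original accept states
= {S, T, U} \ {T, U}
{S}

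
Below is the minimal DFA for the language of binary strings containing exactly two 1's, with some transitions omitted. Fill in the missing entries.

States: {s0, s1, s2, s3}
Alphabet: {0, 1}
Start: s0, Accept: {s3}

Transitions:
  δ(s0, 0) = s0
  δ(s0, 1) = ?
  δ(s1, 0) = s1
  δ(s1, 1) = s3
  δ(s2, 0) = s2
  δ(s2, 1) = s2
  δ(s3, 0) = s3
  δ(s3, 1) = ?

From the language and accept set, identify what each state tracks — s0: zero 1's; s1: one 1; s2: ≥ three 1's (dead); s3: two 1's.
Each missing δ(q, a) is the state matching the new tracked value after reading a.
δ(s0, 1) = s1; δ(s3, 1) = s2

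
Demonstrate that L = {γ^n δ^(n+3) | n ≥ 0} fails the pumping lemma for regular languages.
Assume L is regular with pumping length p. Idea: pumping the γ-block breaks the fixed offset of 3.
Choose s = γ^p δ^(p+3) ∈ L. By the pumping lemma, s = xyz with |xy| ≤ p, |y| > 0, so y = γ^k with k ≥ 1. Then xy²z = γ^(p+k) δ^(p+3). For this to be in L we would need p+3 = (p+k)+3, i.e. k = 0, contradicting k ≥ 1. So xy²z ∉ L.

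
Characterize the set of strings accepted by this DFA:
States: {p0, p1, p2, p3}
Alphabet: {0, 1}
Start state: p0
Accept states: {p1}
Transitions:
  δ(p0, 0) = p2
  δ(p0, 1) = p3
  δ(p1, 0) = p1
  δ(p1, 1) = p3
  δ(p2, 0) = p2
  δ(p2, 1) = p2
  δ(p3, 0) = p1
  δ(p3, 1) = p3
Testing a few strings:
  '010' → reject
  '10' → accept
  '0' → reject
  '001' → reject
State roles: p0=no input read; p1=started with 1, last symbol 0; p2=started with 0 (dead); p3=started with 1, last symbol 1
All binary strings that start with 1 and end with 0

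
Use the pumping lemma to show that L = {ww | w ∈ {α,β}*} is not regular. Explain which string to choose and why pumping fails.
Assume L is regular with pumping length p. Idea: pumping the leading α-block breaks the equality of the two halves.
Choose s = α^p β α^p β ∈ L (with w = α^p β). |s| = 2p+2 ≥ p. By the pumping lemma, s = xyz with |xy| ≤ p, |y| > 0, so y = α^k with k ≥ 1, in the first α-block. Then xy²z = α^(p+k) β α^p β, of length 2p+2+k. If k is odd this length is odd, so it cannot be of the form ww. If k is even, each half has length p+1+k/2 ≤ p+k, so the first half lies entirely inside the leading α-block and contains no β, while the second half ends in β; the halves differ. Either way xy²z ∉ L.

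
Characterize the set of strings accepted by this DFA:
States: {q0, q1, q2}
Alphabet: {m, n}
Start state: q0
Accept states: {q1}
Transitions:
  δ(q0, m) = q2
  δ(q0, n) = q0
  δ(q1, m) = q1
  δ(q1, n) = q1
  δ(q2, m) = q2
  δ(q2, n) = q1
Testing a few strings:
  'mnmn' → accept
  'n' → reject
  'nmnm' → accept
  'mmmn' → accept
State roles: q0=no m seen yet; q1=substring mn seen; q2=seen a m, waiting for n
All strings over {m,n} containing the substring mn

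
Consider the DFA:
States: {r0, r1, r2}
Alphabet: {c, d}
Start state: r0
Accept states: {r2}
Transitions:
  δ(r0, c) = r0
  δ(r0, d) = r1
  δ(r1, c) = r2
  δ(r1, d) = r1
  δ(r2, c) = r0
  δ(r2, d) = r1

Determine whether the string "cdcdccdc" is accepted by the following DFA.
Processing string "cdcdccdc":
  r0 --c--> r0
  r0 --d--> r1
  r1 --c--> r2
  r2 --d--> r1
  r1 --c--> r2
  r2 --c--> r0
  r0 --d--> r1
  r1 --c--> r2
Final state: r2
Accept states: {r2}
Yes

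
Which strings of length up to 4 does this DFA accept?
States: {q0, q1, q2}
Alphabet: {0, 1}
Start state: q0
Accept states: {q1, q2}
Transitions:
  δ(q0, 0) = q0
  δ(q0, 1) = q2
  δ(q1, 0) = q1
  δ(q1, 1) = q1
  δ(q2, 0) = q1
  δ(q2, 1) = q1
1, 01, 10, 11, 001, 010, 011, 100, 101, 110, 111, 0001, 0010, 0011, 0100, 0101, 0110, 0111, 1000, 1001, 1010, 1011, 1100, 1101, 1110, 1111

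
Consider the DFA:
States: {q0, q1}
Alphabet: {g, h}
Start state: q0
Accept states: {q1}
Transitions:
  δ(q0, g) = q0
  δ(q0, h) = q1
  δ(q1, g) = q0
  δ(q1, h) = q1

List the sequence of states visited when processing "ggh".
read 'g': q0 → q0
  read 'g': q0 → q0
  read 'h': q0 → q1
q0 -> q0 -> q0 -> q1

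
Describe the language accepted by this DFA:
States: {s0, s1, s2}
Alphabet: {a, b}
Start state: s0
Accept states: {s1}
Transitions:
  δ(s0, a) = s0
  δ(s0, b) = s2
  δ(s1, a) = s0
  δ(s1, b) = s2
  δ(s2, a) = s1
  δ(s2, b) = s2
Testing a few strings:
  'bbbb' → reject
  'a' → reject
  'b' → reject
  'baa' → reject
State roles: s0=no suffix match; s1=suffix is ba; s2=one trailing b
All strings over {a,b} ending with ba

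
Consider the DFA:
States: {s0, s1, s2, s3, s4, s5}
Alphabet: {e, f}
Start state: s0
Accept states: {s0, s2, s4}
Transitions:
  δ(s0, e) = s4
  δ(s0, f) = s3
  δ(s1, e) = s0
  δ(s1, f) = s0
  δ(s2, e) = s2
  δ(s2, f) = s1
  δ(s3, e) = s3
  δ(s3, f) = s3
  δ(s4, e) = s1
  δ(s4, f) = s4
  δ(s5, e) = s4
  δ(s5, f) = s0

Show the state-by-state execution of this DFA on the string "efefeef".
read 'e': s0 → s4
  read 'f': s4 → s4
  read 'e': s4 → s1
  read 'f': s1 → s0
  read 'e': s0 → s4
  read 'e': s4 → s1
  read 'f': s1 → s0
s0 -> s4 -> s4 -> s1 -> s0 -> s4 -> s1 -> s0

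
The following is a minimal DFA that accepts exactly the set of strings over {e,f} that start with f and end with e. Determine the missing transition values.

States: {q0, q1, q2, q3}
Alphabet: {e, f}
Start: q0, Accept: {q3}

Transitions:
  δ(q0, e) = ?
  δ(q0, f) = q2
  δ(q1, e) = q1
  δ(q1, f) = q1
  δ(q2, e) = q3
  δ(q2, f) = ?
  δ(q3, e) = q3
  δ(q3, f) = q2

From the language and accept set, identify what each state tracks — q0: no input read; q1: started with e (dead); q2: started with f, last symbol f; q3: started with f, last symbol e.
Each missing δ(q, a) is the state matching the new tracked value after reading a.
δ(q0, e) = q1; δ(q2, f) = q2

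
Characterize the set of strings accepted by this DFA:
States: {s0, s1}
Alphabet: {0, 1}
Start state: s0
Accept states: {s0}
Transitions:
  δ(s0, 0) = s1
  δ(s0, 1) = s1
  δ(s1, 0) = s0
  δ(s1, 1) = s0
Testing a few strings:
  '10' → accept
  '0' → reject
  '01' → accept
  '1' → reject
State roles: s0=even length so far; s1=odd length so far
All binary strings of even length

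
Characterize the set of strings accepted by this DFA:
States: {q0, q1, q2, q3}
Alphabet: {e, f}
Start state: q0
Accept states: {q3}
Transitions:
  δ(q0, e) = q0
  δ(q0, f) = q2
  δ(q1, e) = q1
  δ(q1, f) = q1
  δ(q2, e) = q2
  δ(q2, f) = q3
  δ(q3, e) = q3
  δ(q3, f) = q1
Testing a few strings:
  'fe' → reject
  'fef' → accept
  'fee' → reject
  'f' → reject
State roles: q0=zero f's; q1=≥ three f's (dead); q2=one f; q3=two f's
All strings over {e,f} containing exactly two f's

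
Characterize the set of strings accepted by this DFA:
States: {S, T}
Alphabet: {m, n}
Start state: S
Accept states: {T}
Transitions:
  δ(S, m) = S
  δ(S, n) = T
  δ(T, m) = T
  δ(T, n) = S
Testing a few strings:
  'nmm' → accept
  'mmm' → reject
  'n' → accept
  'nn' → reject
State roles: S=even number of n's so far; T=odd number of n's so far
All strings over {m,n} with an odd number of n's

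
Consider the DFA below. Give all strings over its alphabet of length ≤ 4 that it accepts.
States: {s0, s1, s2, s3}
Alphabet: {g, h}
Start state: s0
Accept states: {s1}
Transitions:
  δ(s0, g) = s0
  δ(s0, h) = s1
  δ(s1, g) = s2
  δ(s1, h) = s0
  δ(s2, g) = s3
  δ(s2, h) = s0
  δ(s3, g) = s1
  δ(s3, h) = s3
h, gh, ggh, hhh, gggh, ghhh, hggg, hghh, hhgh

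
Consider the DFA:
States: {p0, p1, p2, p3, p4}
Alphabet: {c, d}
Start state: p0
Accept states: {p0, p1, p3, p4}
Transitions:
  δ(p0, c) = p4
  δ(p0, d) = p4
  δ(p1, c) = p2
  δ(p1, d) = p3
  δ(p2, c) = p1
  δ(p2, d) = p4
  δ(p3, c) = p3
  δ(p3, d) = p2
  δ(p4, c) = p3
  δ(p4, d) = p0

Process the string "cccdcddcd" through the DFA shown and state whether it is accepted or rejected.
Processing string "cccdcddcd":
  p0 --c--> p4
  p4 --c--> p3
  p3 --c--> p3
  p3 --d--> p2
  p2 --c--> p1
  p1 --d--> p3
  p3 --d--> p2
  p2 --c--> p1
  p1 --d--> p3
Final state: p3
Accept states: {p0, p1, p3, p4}
Yes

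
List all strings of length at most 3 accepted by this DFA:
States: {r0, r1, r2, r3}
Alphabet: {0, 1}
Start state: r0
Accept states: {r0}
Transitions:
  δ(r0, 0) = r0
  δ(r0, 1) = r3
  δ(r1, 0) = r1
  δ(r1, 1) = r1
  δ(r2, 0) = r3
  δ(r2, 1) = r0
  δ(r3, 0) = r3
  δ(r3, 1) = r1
ε, 0, 00, 000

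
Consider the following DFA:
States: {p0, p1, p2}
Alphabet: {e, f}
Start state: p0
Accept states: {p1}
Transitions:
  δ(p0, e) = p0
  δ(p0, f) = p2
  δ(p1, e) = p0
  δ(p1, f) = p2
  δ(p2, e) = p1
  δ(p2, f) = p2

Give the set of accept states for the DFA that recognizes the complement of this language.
Complement accept states = All states \ Original accept states
= {p0, p1, p2} \ {p1}
{p0, p2}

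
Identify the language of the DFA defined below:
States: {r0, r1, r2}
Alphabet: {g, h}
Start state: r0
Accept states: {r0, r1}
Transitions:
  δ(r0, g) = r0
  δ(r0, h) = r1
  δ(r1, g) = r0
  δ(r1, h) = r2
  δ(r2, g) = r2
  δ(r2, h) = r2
Testing a few strings:
  'hhg' → reject
  'ghg' → accept
  'ghgg' → accept
  'hgh' → accept
State roles: r0=last symbol not h (ok); r1=last symbol h (ok); r2=saw hh (dead)
All strings over {g,h} with no two consecutive h's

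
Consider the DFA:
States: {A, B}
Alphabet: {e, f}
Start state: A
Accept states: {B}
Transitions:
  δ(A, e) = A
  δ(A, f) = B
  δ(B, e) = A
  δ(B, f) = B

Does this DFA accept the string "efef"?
Processing string "efef":
  A --e--> A
  A --f--> B
  B --e--> A
  A --f--> B
Final state: B
Accept states: {B}
Yes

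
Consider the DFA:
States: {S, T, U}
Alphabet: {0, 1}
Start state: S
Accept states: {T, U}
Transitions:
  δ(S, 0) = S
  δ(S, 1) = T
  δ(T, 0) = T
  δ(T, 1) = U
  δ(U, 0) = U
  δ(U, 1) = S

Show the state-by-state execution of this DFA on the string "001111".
read '0': S → S
  read '0': S → S
  read '1': S → T
  read '1': T → U
  read '1': U → S
  read '1': S → T
S -> S -> S -> T -> U -> S -> T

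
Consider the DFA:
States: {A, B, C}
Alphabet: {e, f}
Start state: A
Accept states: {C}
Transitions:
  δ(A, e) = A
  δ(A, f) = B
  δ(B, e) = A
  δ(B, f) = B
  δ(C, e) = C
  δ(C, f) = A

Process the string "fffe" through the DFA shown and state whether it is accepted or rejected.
Processing string "fffe":
  A --f--> B
  B --f--> B
  B --f--> B
  B --e--> A
Final state: A
Accept states: {C}
No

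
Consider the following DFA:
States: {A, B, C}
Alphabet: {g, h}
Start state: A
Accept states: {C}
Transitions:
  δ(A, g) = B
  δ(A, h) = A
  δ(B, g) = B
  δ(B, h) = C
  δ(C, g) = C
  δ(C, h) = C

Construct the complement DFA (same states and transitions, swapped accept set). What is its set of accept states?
Complement accept states = All states \ Original accept states
= {A, B, C} \ {C}
{A, B}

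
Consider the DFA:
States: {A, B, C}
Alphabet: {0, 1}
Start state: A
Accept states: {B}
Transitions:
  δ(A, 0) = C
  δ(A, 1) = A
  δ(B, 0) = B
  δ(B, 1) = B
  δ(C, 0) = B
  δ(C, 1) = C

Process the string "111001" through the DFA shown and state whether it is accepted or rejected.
Processing string "111001":
  A --1--> A
  A --1--> A
  A --1--> A
  A --0--> C
  C --0--> B
  B --1--> B
Final state: B
Accept states: {B}
Yes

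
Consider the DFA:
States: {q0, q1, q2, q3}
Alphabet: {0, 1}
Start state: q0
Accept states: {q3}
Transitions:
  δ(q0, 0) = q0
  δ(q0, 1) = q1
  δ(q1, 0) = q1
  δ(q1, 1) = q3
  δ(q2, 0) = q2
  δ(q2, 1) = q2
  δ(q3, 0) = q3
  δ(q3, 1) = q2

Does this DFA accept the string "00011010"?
Processing string "00011010":
  q0 --0--> q0
  q0 --0--> q0
  q0 --0--> q0
  q0 --1--> q1
  q1 --1--> q3
  q3 --0--> q3
  q3 --1--> q2
  q2 --0--> q2
Final state: q2
Accept states: {q3}
No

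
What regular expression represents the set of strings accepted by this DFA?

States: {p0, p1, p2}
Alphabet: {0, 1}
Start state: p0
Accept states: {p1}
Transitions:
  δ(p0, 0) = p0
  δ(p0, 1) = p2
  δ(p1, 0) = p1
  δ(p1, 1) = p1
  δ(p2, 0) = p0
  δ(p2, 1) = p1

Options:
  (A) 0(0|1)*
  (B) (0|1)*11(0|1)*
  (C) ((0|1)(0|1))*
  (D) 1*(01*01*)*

Check each option against the DFA on short strings; one disagreement eliminates an option:
  (A) 0(0|1)*: on '0' the DFA goes p0 → p0 and rejects (p0 ∉ Accept), but the regex matches it → eliminate
  (B) (0|1)*11(0|1)*: agrees with the DFA on every string of length ≤ 6
  (C) ((0|1)(0|1))*: on ε the DFA stays in p0 and rejects (p0 ∉ Accept), but the regex matches it → eliminate
  (D) 1*(01*01*)*: on ε the DFA stays in p0 and rejects (p0 ∉ Accept), but the regex matches it → eliminate
Only (B) is consistent with the DFA.
(B) (0|1)*11(0|1)*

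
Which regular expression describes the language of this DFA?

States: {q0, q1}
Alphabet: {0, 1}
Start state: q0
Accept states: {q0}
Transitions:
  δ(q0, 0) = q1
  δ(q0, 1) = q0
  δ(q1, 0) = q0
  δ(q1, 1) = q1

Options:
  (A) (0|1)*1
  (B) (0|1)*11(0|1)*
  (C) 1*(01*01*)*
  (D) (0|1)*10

Check each option against the DFA on short strings; one disagreement eliminates an option:
  (A) (0|1)*1: on ε the DFA stays in q0 and accepts (q0 ∈ Accept), but the regex does not match it → eliminate
  (B) (0|1)*11(0|1)*: on ε the DFA stays in q0 and accepts (q0 ∈ Accept), but the regex does not match it → eliminate
  (C) 1*(01*01*)*: agrees with the DFA on every string of length ≤ 6
  (D) (0|1)*10: on ε the DFA stays in q0 and accepts (q0 ∈ Accept), but the regex does not match it → eliminate
Only (C) is consistent with the DFA.
(C) 1*(01*01*)*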